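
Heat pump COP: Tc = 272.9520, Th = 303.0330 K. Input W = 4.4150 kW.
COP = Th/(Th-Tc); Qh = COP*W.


COP = 303.0330 / 30.0810 = 10.0739
Qh = 10.0739 * 4.4150 = 44.4763 kW

COP = 10.0739, Qh = 44.4763 kW


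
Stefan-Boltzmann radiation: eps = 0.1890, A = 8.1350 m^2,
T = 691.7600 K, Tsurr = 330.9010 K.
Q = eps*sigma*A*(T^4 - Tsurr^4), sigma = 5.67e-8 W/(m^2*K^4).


T^4 = 2.2899e+11
Tsurr^4 = 1.1989e+10
Q = 0.1890 * 5.67e-8 * 8.1350 * 2.1700e+11 = 18917.7376 W

18917.7376 W


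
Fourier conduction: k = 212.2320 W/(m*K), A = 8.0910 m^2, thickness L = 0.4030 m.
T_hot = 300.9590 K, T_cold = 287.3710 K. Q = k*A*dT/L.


dT = 13.5880 K
Q = 212.2320 * 8.0910 * 13.5880 / 0.4030 = 57897.9997 W

57897.9997 W


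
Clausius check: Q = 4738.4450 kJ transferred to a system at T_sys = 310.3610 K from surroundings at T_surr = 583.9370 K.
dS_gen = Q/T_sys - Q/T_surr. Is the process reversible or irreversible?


dS_sys = 4738.4450/310.3610 = 15.2675 kJ/K
dS_surr = -4738.4450/583.9370 = -8.1147 kJ/K
dS_gen = 15.2675 - 8.1147 = 7.1529 kJ/K (irreversible)

dS_gen = 7.1529 kJ/K, irreversible


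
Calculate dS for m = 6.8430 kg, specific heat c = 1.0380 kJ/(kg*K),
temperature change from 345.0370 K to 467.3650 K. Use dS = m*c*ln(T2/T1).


T2/T1 = 1.3545
ln(T2/T1) = 0.3035
dS = 6.8430 * 1.0380 * 0.3035 = 2.1555 kJ/K

2.1555 kJ/K


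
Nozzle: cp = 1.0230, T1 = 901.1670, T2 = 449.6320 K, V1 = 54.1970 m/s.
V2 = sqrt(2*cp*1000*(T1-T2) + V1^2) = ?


dT = 451.5350 K
2*cp*1000*dT = 923840.6100
V1^2 = 2937.3148
V2 = sqrt(926777.9248) = 962.6931 m/s

962.6931 m/s


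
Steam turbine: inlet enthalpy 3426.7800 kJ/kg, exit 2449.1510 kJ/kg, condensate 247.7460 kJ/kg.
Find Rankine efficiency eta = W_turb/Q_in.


W = 977.6290 kJ/kg
Q_in = 3179.0340 kJ/kg
eta = 0.3075 = 30.7524%

eta = 30.7524%


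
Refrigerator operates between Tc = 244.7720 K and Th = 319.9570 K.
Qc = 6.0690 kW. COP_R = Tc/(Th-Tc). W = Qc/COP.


COP = 244.7720 / 75.1850 = 3.2556
W = 6.0690 / 3.2556 = 1.8642 kW

COP = 3.2556, W = 1.8642 kW


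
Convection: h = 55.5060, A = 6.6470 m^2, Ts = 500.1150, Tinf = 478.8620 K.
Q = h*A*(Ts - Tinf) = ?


dT = 21.2530 K
Q = 55.5060 * 6.6470 * 21.2530 = 7841.2600 W

7841.2600 W


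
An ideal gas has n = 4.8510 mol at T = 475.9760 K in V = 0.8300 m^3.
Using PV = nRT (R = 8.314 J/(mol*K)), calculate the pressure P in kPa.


P = nRT/V = 4.8510 * 8.314 * 475.9760 / 0.8300
= 19196.6899 / 0.8300 = 23128.5421 Pa = 23.1285 kPa

23.1285 kPa


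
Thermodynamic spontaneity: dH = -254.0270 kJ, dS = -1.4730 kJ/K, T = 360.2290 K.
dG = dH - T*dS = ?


T*dS = 360.2290 * -1.4730 = -530.6173 kJ
dG = -254.0270 + 530.6173 = 276.5903 kJ (non-spontaneous)

dG = 276.5903 kJ, non-spontaneous


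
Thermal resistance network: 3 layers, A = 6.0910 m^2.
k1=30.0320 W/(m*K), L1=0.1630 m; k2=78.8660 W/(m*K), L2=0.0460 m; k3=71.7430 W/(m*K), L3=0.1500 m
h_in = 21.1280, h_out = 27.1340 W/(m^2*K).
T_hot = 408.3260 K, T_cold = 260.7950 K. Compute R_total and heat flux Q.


R_conv_in = 1/(21.1280*6.0910) = 0.0078
R_1 = 0.1630/(30.0320*6.0910) = 0.0009
R_2 = 0.0460/(78.8660*6.0910) = 9.5759e-05
R_3 = 0.1500/(71.7430*6.0910) = 0.0003
R_conv_out = 1/(27.1340*6.0910) = 0.0061
R_total = 0.0152 K/W
Q = 147.5310 / 0.0152 = 9737.2130 W

R_total = 0.0152 K/W, Q = 9737.2130 W


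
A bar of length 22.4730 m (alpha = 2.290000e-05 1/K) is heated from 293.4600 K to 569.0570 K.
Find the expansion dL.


dT = 275.5970 K
dL = 2.290000e-05 * 22.4730 * 275.5970 = 0.141831 m
L_final = 22.614831 m

dL = 0.141831 m


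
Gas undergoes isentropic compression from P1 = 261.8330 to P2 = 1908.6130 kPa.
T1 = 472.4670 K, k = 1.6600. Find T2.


(k-1)/k = 0.3976
(P2/P1)^exp = 2.2029
T2 = 472.4670 * 2.2029 = 1040.8067 K

1040.8067 K


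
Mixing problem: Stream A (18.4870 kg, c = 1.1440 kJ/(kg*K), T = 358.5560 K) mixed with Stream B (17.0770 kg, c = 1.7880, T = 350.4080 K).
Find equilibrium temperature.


num = 18282.3911
den = 51.6828
Tf = 353.7422 K

353.7422 K


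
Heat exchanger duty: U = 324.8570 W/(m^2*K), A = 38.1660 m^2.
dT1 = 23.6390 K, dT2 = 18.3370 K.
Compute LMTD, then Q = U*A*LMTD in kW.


LMTD = 20.8759 K
Q = 324.8570 * 38.1660 * 20.8759 = 258829.7459 W = 258.8297 kW

258.8297 kW


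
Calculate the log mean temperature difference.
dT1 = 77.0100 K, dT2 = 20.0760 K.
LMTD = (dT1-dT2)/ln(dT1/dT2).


dT1/dT2 = 3.8359
ln(dT1/dT2) = 1.3444
LMTD = 56.9340 / 1.3444 = 42.3487 K

42.3487 K


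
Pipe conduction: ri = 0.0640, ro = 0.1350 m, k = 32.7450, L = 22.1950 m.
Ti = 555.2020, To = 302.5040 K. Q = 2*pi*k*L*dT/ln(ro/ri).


dT = 252.6980 K
ln(ro/ri) = 0.7464
Q = 2*pi*32.7450*22.1950*252.6980 / 0.7464 = 1546019.6826 W

1546019.6826 W


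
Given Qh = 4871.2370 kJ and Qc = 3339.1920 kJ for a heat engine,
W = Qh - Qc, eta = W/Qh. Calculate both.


W = 4871.2370 - 3339.1920 = 1532.0450 kJ
eta = 1532.0450 / 4871.2370 = 0.3145 = 31.4508%

W = 1532.0450 kJ, eta = 31.4508%


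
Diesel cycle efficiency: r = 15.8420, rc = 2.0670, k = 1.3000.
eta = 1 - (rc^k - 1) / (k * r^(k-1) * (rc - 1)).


r^(k-1) = 2.2906
rc^k = 2.5701
eta = 0.5058 = 50.5844%

50.5844%


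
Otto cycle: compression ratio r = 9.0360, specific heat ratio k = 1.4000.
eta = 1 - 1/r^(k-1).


r^(k-1) = 2.4121
eta = 1 - 1/2.4121 = 0.5854 = 58.5419%

58.5419%


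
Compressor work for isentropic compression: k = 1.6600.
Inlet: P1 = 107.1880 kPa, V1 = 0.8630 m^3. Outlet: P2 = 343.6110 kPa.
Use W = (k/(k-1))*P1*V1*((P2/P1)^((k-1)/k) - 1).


(k-1)/k = 0.3976
(P2/P1)^exp = 1.5891
W = 2.5152 * 107.1880 * 0.8630 * (1.5891 - 1) = 137.0581 kJ

137.0581 kJ


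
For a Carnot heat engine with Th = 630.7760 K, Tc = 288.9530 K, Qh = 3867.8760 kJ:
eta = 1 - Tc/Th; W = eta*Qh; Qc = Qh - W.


eta = 1 - 288.9530/630.7760 = 0.5419
W = 0.5419 * 3867.8760 = 2096.0356 kJ
Qc = 3867.8760 - 2096.0356 = 1771.8404 kJ

eta = 54.1909%, W = 2096.0356 kJ, Qc = 1771.8404 kJ


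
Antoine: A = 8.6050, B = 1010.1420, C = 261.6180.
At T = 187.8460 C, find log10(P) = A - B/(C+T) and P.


C+T = 449.4640
B/(C+T) = 2.2474
log10(P) = 8.6050 - 2.2474 = 6.3576
P = 10^6.3576 = 2278048.9555 mmHg

2278048.9555 mmHg


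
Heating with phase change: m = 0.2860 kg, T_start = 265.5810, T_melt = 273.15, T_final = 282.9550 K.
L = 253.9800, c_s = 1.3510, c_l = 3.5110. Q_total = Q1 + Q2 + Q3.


Q1 (sensible, solid) = 0.2860 * 1.3510 * 7.5690 = 2.9246 kJ
Q2 (latent) = 0.2860 * 253.9800 = 72.6383 kJ
Q3 (sensible, liquid) = 0.2860 * 3.5110 * 9.8050 = 9.8457 kJ
Q_total = 85.4085 kJ

85.4085 kJ


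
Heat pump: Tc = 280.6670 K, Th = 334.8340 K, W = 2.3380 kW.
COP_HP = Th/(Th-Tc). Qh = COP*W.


COP = 334.8340 / 54.1670 = 6.1815
Qh = 6.1815 * 2.3380 = 14.4524 kW

COP = 6.1815, Qh = 14.4524 kW


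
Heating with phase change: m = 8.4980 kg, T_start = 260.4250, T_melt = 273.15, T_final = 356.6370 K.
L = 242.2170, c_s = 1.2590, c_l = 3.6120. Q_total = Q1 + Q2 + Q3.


Q1 (sensible, solid) = 8.4980 * 1.2590 * 12.7250 = 136.1445 kJ
Q2 (latent) = 8.4980 * 242.2170 = 2058.3601 kJ
Q3 (sensible, liquid) = 8.4980 * 3.6120 * 83.4870 = 2562.6148 kJ
Q_total = 4757.1194 kJ

4757.1194 kJ


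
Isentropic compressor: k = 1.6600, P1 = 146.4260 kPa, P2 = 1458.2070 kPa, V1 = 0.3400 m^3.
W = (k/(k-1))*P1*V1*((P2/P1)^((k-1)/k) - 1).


(k-1)/k = 0.3976
(P2/P1)^exp = 2.4939
W = 2.5152 * 146.4260 * 0.3400 * (2.4939 - 1) = 187.0580 kJ

187.0580 kJ


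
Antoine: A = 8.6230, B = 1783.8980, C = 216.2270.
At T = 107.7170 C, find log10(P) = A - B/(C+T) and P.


C+T = 323.9440
B/(C+T) = 5.5068
log10(P) = 8.6230 - 5.5068 = 3.1162
P = 10^3.1162 = 1306.7430 mmHg

1306.7430 mmHg


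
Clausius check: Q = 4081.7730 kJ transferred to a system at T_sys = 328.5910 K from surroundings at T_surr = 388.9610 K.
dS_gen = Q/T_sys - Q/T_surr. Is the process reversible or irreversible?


dS_sys = 4081.7730/328.5910 = 12.4220 kJ/K
dS_surr = -4081.7730/388.9610 = -10.4940 kJ/K
dS_gen = 12.4220 - 10.4940 = 1.9280 kJ/K (irreversible)

dS_gen = 1.9280 kJ/K, irreversible


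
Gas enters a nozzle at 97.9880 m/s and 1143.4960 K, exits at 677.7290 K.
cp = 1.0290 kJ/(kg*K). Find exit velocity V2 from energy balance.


dT = 465.7670 K
2*cp*1000*dT = 958548.4860
V1^2 = 9601.6481
V2 = sqrt(968150.1341) = 983.9462 m/s

983.9462 m/s


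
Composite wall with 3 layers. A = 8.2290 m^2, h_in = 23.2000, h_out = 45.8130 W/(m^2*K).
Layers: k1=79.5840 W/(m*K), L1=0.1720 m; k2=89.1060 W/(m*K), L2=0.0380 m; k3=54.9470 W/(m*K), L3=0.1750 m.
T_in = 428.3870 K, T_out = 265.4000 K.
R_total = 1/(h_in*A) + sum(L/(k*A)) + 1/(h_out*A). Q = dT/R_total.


R_conv_in = 1/(23.2000*8.2290) = 0.0052
R_1 = 0.1720/(79.5840*8.2290) = 0.0003
R_2 = 0.0380/(89.1060*8.2290) = 5.1824e-05
R_3 = 0.1750/(54.9470*8.2290) = 0.0004
R_conv_out = 1/(45.8130*8.2290) = 0.0027
R_total = 0.0086 K/W
Q = 162.9870 / 0.0086 = 18969.5344 W

R_total = 0.0086 K/W, Q = 18969.5344 W


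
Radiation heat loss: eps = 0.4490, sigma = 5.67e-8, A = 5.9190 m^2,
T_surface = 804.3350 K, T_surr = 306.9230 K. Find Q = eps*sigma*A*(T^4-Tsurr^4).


T^4 = 4.1855e+11
Tsurr^4 = 8.8740e+09
Q = 0.4490 * 5.67e-8 * 5.9190 * 4.0968e+11 = 61733.2061 W

61733.2061 W


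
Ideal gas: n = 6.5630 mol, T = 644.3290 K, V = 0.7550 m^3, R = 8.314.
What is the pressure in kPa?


P = nRT/V = 6.5630 * 8.314 * 644.3290 / 0.7550
= 35157.6714 / 0.7550 = 46566.4522 Pa = 46.5665 kPa

46.5665 kPa


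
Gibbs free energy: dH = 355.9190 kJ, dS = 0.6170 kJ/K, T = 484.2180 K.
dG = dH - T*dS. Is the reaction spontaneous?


T*dS = 484.2180 * 0.6170 = 298.7625 kJ
dG = 355.9190 - 298.7625 = 57.1565 kJ (non-spontaneous)

dG = 57.1565 kJ, non-spontaneous


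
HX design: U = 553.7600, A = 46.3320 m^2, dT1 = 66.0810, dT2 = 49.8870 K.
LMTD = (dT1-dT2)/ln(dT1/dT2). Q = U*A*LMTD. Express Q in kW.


LMTD = 57.6051 K
Q = 553.7600 * 46.3320 * 57.6051 = 1477963.6815 W = 1477.9637 kW

1477.9637 kW


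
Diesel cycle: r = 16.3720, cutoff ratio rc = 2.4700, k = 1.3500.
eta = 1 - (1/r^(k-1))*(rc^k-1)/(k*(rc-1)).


r^(k-1) = 2.6603
rc^k = 3.3895
eta = 0.5474 = 54.7386%

54.7386%


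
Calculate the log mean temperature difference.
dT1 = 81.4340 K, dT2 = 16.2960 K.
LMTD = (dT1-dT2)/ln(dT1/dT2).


dT1/dT2 = 4.9972
ln(dT1/dT2) = 1.6089
LMTD = 65.1380 / 1.6089 = 40.4867 K

40.4867 K


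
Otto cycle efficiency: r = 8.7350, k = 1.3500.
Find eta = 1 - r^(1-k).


r^(k-1) = 2.1352
eta = 1 - 1/2.1352 = 0.5317 = 53.1664%

53.1664%


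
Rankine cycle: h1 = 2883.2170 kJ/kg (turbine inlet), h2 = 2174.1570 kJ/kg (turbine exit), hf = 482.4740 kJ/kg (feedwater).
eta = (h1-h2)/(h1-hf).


W = 709.0600 kJ/kg
Q_in = 2400.7430 kJ/kg
eta = 0.2954 = 29.5350%

eta = 29.5350%


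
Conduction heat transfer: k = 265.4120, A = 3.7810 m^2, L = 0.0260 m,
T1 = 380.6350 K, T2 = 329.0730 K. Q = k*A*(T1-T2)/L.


dT = 51.5620 K
Q = 265.4120 * 3.7810 * 51.5620 / 0.0260 = 1990140.0450 W

1990140.0450 W


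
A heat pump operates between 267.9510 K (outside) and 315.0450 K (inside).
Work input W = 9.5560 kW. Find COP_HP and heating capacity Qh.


COP = 315.0450 / 47.0940 = 6.6897
Qh = 6.6897 * 9.5560 = 63.9268 kW

COP = 6.6897, Qh = 63.9268 kW


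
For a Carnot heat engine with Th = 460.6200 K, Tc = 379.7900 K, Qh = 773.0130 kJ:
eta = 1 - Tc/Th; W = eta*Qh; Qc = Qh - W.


eta = 1 - 379.7900/460.6200 = 0.1755
W = 0.1755 * 773.0130 = 135.6490 kJ
Qc = 773.0130 - 135.6490 = 637.3640 kJ

eta = 17.5481%, W = 135.6490 kJ, Qc = 637.3640 kJ


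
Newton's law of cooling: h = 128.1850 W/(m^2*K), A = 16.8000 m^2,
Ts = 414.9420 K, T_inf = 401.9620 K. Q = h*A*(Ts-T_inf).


dT = 12.9800 K
Q = 128.1850 * 16.8000 * 12.9800 = 27952.5338 W

27952.5338 W


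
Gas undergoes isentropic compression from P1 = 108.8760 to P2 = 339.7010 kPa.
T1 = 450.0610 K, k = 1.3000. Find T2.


(k-1)/k = 0.2308
(P2/P1)^exp = 1.3003
T2 = 450.0610 * 1.3003 = 585.2068 K

585.2068 K


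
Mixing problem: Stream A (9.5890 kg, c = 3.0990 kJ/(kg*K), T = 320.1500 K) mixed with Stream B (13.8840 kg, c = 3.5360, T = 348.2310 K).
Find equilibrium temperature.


num = 26609.6684
den = 78.8101
Tf = 337.6427 K

337.6427 K


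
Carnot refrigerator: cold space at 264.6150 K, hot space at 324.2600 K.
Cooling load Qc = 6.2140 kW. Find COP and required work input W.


COP = 264.6150 / 59.6450 = 4.4365
W = 6.2140 / 4.4365 = 1.4007 kW

COP = 4.4365, W = 1.4007 kW


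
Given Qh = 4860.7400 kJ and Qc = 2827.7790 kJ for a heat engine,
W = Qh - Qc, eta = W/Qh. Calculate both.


W = 4860.7400 - 2827.7790 = 2032.9610 kJ
eta = 2032.9610 / 4860.7400 = 0.4182 = 41.8241%

W = 2032.9610 kJ, eta = 41.8241%


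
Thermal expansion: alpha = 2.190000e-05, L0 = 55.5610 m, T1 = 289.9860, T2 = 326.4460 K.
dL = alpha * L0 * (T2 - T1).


dT = 36.4600 K
dL = 2.190000e-05 * 55.5610 * 36.4600 = 0.044364 m
L_final = 55.605364 m

dL = 0.044364 m


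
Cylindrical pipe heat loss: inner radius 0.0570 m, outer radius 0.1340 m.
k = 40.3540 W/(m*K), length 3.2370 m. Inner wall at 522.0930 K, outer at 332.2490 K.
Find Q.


dT = 189.8440 K
ln(ro/ri) = 0.8548
Q = 2*pi*40.3540*3.2370*189.8440 / 0.8548 = 182283.4947 W

182283.4947 W


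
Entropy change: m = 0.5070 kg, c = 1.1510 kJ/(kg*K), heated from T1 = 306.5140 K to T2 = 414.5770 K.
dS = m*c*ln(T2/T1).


T2/T1 = 1.3526
ln(T2/T1) = 0.3020
dS = 0.5070 * 1.1510 * 0.3020 = 0.1762 kJ/K

0.1762 kJ/K


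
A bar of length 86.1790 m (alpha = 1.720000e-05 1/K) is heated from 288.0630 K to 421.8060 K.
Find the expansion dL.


dT = 133.7430 K
dL = 1.720000e-05 * 86.1790 * 133.7430 = 0.198244 m
L_final = 86.377244 m

dL = 0.198244 m


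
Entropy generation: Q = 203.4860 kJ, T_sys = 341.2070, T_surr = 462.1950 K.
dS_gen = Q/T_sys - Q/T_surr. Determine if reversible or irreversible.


dS_sys = 203.4860/341.2070 = 0.5964 kJ/K
dS_surr = -203.4860/462.1950 = -0.4403 kJ/K
dS_gen = 0.5964 - 0.4403 = 0.1561 kJ/K (irreversible)

dS_gen = 0.1561 kJ/K, irreversible


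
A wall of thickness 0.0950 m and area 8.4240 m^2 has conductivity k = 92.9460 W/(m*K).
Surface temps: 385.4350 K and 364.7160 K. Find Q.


dT = 20.7190 K
Q = 92.9460 * 8.4240 * 20.7190 / 0.0950 = 170763.1855 W

170763.1855 W


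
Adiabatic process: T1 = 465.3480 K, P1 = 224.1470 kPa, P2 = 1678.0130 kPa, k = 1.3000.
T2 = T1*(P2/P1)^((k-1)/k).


(k-1)/k = 0.2308
(P2/P1)^exp = 1.5913
T2 = 465.3480 * 1.5913 = 740.5096 K

740.5096 K


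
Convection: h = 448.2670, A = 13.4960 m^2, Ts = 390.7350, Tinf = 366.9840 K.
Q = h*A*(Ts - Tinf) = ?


dT = 23.7510 K
Q = 448.2670 * 13.4960 * 23.7510 = 143689.0713 W

143689.0713 W


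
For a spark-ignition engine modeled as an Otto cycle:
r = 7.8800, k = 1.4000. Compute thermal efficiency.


r^(k-1) = 2.2835
eta = 1 - 1/2.2835 = 0.5621 = 56.2085%

56.2085%


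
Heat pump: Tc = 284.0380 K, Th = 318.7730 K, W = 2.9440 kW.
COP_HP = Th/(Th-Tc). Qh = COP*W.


COP = 318.7730 / 34.7350 = 9.1773
Qh = 9.1773 * 2.9440 = 27.0179 kW

COP = 9.1773, Qh = 27.0179 kW


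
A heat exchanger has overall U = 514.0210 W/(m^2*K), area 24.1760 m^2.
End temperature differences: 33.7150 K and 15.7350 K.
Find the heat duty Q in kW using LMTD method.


LMTD = 23.5941 K
Q = 514.0210 * 24.1760 * 23.5941 = 293203.0624 W = 293.2031 kW

293.2031 kW


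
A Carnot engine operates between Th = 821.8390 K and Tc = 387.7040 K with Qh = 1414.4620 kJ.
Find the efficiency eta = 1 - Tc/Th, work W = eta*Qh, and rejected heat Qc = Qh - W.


eta = 1 - 387.7040/821.8390 = 0.5282
W = 0.5282 * 1414.4620 = 747.1871 kJ
Qc = 1414.4620 - 747.1871 = 667.2749 kJ

eta = 52.8248%, W = 747.1871 kJ, Qc = 667.2749 kJ


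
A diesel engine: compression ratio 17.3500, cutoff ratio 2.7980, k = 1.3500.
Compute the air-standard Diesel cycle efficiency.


r^(k-1) = 2.7149
rc^k = 4.0109
eta = 0.5431 = 54.3100%

54.3100%


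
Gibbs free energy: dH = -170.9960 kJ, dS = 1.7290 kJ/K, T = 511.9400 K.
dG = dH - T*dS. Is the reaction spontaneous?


T*dS = 511.9400 * 1.7290 = 885.1443 kJ
dG = -170.9960 - 885.1443 = -1056.1403 kJ (spontaneous)

dG = -1056.1403 kJ, spontaneous


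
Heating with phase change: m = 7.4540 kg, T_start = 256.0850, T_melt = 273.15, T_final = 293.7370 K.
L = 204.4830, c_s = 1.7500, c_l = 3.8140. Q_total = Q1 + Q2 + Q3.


Q1 (sensible, solid) = 7.4540 * 1.7500 * 17.0650 = 222.6044 kJ
Q2 (latent) = 7.4540 * 204.4830 = 1524.2163 kJ
Q3 (sensible, liquid) = 7.4540 * 3.8140 * 20.5870 = 585.2793 kJ
Q_total = 2332.0999 kJ

2332.0999 kJ


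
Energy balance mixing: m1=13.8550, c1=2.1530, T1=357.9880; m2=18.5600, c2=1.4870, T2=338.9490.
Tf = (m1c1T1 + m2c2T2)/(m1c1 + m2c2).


num = 20033.2744
den = 57.4285
Tf = 348.8383 K

348.8383 K


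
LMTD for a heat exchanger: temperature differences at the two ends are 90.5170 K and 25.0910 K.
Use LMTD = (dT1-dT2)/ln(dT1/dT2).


dT1/dT2 = 3.6075
ln(dT1/dT2) = 1.2830
LMTD = 65.4260 / 1.2830 = 50.9934 K

50.9934 K


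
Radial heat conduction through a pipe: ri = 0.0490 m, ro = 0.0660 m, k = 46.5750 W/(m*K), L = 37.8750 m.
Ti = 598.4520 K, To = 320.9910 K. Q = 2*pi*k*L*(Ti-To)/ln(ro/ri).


dT = 277.4610 K
ln(ro/ri) = 0.2978
Q = 2*pi*46.5750*37.8750*277.4610 / 0.2978 = 1.0326e+07 W

1.0326e+07 W


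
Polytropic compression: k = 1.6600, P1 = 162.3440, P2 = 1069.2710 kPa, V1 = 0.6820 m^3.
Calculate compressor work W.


(k-1)/k = 0.3976
(P2/P1)^exp = 2.1159
W = 2.5152 * 162.3440 * 0.6820 * (2.1159 - 1) = 310.7395 kJ

310.7395 kJ


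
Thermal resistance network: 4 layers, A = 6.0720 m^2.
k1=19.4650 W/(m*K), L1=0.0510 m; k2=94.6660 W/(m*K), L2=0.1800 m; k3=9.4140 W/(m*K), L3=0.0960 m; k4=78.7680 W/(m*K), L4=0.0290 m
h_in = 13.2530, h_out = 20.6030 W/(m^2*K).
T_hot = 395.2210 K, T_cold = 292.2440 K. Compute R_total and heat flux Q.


R_conv_in = 1/(13.2530*6.0720) = 0.0124
R_1 = 0.0510/(19.4650*6.0720) = 0.0004
R_2 = 0.1800/(94.6660*6.0720) = 0.0003
R_3 = 0.0960/(9.4140*6.0720) = 0.0017
R_4 = 0.0290/(78.7680*6.0720) = 6.0634e-05
R_conv_out = 1/(20.6030*6.0720) = 0.0080
R_total = 0.0229 K/W
Q = 102.9770 / 0.0229 = 4495.8522 W

R_total = 0.0229 K/W, Q = 4495.8522 W


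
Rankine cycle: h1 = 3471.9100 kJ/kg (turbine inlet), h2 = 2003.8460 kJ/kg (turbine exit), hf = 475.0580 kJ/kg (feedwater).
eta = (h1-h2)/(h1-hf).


W = 1468.0640 kJ/kg
Q_in = 2996.8520 kJ/kg
eta = 0.4899 = 48.9869%

eta = 48.9869%


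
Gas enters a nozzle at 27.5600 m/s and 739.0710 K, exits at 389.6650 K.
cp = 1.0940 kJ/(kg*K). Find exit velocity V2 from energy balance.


dT = 349.4060 K
2*cp*1000*dT = 764500.3280
V1^2 = 759.5536
V2 = sqrt(765259.8816) = 874.7913 m/s

874.7913 m/s


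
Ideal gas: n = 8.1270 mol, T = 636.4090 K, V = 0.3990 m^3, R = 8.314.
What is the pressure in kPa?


P = nRT/V = 8.1270 * 8.314 * 636.4090 / 0.3990
= 43000.8057 / 0.3990 = 107771.4428 Pa = 107.7714 kPa

107.7714 kPa


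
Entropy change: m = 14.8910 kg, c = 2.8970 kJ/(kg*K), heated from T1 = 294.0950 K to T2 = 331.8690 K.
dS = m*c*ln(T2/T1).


T2/T1 = 1.1284
ln(T2/T1) = 0.1208
dS = 14.8910 * 2.8970 * 0.1208 = 5.2128 kJ/K

5.2128 kJ/K


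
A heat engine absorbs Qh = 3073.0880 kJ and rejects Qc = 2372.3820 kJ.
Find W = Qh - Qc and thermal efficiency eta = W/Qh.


W = 3073.0880 - 2372.3820 = 700.7060 kJ
eta = 700.7060 / 3073.0880 = 0.2280 = 22.8014%

W = 700.7060 kJ, eta = 22.8014%


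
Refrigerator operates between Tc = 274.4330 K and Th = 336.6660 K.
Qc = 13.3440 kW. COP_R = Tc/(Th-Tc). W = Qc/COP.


COP = 274.4330 / 62.2330 = 4.4098
W = 13.3440 / 4.4098 = 3.0260 kW

COP = 4.4098, W = 3.0260 kW


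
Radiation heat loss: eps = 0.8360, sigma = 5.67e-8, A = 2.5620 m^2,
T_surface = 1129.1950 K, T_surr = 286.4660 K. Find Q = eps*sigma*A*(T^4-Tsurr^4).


T^4 = 1.6258e+12
Tsurr^4 = 6.7343e+09
Q = 0.8360 * 5.67e-8 * 2.5620 * 1.6191e+12 = 196626.3137 W

196626.3137 W


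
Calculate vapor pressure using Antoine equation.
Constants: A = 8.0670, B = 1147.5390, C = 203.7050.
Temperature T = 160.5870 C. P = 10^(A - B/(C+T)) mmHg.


C+T = 364.2920
B/(C+T) = 3.1501
log10(P) = 8.0670 - 3.1501 = 4.9169
P = 10^4.9169 = 82593.7710 mmHg

82593.7710 mmHg


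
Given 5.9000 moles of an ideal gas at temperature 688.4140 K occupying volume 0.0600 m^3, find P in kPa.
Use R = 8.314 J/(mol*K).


P = nRT/V = 5.9000 * 8.314 * 688.4140 / 0.0600
= 33768.4966 / 0.0600 = 562808.2763 Pa = 562.8083 kPa

562.8083 kPa


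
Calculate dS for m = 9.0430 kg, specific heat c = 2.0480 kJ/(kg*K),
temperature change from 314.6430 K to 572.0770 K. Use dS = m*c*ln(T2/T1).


T2/T1 = 1.8182
ln(T2/T1) = 0.5978
dS = 9.0430 * 2.0480 * 0.5978 = 11.0719 kJ/K

11.0719 kJ/K


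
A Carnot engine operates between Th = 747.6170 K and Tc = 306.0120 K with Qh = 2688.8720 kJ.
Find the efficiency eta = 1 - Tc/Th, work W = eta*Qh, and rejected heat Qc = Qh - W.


eta = 1 - 306.0120/747.6170 = 0.5907
W = 0.5907 * 2688.8720 = 1588.2722 kJ
Qc = 2688.8720 - 1588.2722 = 1100.5998 kJ

eta = 59.0683%, W = 1588.2722 kJ, Qc = 1100.5998 kJ


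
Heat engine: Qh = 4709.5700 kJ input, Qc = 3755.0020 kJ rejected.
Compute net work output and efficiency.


W = 4709.5700 - 3755.0020 = 954.5680 kJ
eta = 954.5680 / 4709.5700 = 0.2027 = 20.2687%

W = 954.5680 kJ, eta = 20.2687%


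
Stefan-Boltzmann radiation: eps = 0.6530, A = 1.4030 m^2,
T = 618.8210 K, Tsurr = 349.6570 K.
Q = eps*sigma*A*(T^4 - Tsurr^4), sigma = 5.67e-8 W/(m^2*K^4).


T^4 = 1.4664e+11
Tsurr^4 = 1.4948e+10
Q = 0.6530 * 5.67e-8 * 1.4030 * 1.3170e+11 = 6841.0618 W

6841.0618 W


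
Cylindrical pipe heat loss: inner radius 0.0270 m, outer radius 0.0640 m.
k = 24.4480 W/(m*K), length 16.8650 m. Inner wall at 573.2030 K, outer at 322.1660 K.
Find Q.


dT = 251.0370 K
ln(ro/ri) = 0.8630
Q = 2*pi*24.4480*16.8650*251.0370 / 0.8630 = 753552.0118 W

753552.0118 W


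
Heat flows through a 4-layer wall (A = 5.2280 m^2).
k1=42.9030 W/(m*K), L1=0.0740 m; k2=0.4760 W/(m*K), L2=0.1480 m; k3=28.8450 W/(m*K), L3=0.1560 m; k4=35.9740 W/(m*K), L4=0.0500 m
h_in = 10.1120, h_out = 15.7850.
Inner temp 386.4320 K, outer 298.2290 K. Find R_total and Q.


R_conv_in = 1/(10.1120*5.2280) = 0.0189
R_1 = 0.0740/(42.9030*5.2280) = 0.0003
R_2 = 0.1480/(0.4760*5.2280) = 0.0595
R_3 = 0.1560/(28.8450*5.2280) = 0.0010
R_4 = 0.0500/(35.9740*5.2280) = 0.0003
R_conv_out = 1/(15.7850*5.2280) = 0.0121
R_total = 0.0921 K/W
Q = 88.2030 / 0.0921 = 957.3052 W

R_total = 0.0921 K/W, Q = 957.3052 W


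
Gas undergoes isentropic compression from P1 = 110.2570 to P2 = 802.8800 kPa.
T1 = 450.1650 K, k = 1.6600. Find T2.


(k-1)/k = 0.3976
(P2/P1)^exp = 2.2020
T2 = 450.1650 * 2.2020 = 991.2697 K

991.2697 K


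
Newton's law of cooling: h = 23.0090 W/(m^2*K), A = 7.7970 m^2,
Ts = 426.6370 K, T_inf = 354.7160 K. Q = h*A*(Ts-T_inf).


dT = 71.9210 K
Q = 23.0090 * 7.7970 * 71.9210 = 12902.7118 W

12902.7118 W


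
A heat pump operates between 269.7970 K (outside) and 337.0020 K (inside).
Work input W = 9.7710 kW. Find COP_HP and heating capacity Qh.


COP = 337.0020 / 67.2050 = 5.0145
Qh = 5.0145 * 9.7710 = 48.9970 kW

COP = 5.0145, Qh = 48.9970 kW


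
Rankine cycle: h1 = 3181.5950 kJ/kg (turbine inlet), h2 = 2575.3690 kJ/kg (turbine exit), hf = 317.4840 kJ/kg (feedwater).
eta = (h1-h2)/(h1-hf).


W = 606.2260 kJ/kg
Q_in = 2864.1110 kJ/kg
eta = 0.2117 = 21.1663%

eta = 21.1663%


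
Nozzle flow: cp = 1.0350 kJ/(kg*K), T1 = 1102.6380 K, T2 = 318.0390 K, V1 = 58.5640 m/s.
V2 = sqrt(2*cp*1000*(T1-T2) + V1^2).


dT = 784.5990 K
2*cp*1000*dT = 1624119.9300
V1^2 = 3429.7421
V2 = sqrt(1627549.6721) = 1275.7546 m/s

1275.7546 m/s


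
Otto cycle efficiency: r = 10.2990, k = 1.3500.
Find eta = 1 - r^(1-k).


r^(k-1) = 2.2619
eta = 1 - 1/2.2619 = 0.5579 = 55.7899%

55.7899%


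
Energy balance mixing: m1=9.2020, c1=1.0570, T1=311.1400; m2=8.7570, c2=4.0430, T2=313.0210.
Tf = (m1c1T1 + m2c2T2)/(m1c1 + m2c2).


num = 14108.6755
den = 45.1311
Tf = 312.6156 K

312.6156 K


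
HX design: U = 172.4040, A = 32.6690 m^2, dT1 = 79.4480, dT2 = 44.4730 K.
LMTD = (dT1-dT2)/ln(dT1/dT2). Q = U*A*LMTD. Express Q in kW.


LMTD = 60.2788 K
Q = 172.4040 * 32.6690 * 60.2788 = 339506.3220 W = 339.5063 kW

339.5063 kW


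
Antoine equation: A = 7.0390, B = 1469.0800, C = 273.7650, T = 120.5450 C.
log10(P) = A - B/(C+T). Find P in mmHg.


C+T = 394.3100
B/(C+T) = 3.7257
log10(P) = 7.0390 - 3.7257 = 3.3133
P = 10^3.3133 = 2057.3205 mmHg

2057.3205 mmHg


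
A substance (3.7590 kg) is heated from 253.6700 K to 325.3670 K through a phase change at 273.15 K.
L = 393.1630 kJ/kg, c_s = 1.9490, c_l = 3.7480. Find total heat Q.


Q1 (sensible, solid) = 3.7590 * 1.9490 * 19.4800 = 142.7161 kJ
Q2 (latent) = 3.7590 * 393.1630 = 1477.8997 kJ
Q3 (sensible, liquid) = 3.7590 * 3.7480 * 52.2170 = 735.6713 kJ
Q_total = 2356.2872 kJ

2356.2872 kJ


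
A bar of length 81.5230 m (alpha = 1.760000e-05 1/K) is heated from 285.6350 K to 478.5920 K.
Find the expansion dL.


dT = 192.9570 K
dL = 1.760000e-05 * 81.5230 * 192.9570 = 0.276856 m
L_final = 81.799856 m

dL = 0.276856 m


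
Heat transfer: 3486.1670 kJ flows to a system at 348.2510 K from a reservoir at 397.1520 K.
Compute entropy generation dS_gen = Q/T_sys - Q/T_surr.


dS_sys = 3486.1670/348.2510 = 10.0105 kJ/K
dS_surr = -3486.1670/397.1520 = -8.7779 kJ/K
dS_gen = 10.0105 - 8.7779 = 1.2326 kJ/K (irreversible)

dS_gen = 1.2326 kJ/K, irreversible


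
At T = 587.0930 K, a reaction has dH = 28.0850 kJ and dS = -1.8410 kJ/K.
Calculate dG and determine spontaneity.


T*dS = 587.0930 * -1.8410 = -1080.8382 kJ
dG = 28.0850 + 1080.8382 = 1108.9232 kJ (non-spontaneous)

dG = 1108.9232 kJ, non-spontaneous


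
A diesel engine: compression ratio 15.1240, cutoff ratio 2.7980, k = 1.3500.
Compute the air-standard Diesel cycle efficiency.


r^(k-1) = 2.5875
rc^k = 4.0109
eta = 0.5206 = 52.0606%

52.0606%


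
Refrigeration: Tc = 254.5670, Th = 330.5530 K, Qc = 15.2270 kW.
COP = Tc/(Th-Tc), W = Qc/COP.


COP = 254.5670 / 75.9860 = 3.3502
W = 15.2270 / 3.3502 = 4.5451 kW

COP = 3.3502, W = 4.5451 kW


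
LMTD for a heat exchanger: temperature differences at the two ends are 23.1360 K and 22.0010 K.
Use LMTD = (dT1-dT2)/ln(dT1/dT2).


dT1/dT2 = 1.0516
ln(dT1/dT2) = 0.0503
LMTD = 1.1350 / 0.0503 = 22.5637 K

22.5637 K


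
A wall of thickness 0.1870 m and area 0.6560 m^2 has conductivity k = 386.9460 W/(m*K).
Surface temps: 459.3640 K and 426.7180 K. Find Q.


dT = 32.6460 K
Q = 386.9460 * 0.6560 * 32.6460 / 0.1870 = 44314.1650 W

44314.1650 W


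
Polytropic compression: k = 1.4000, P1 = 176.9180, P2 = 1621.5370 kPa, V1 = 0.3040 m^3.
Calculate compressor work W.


(k-1)/k = 0.2857
(P2/P1)^exp = 1.8832
W = 3.5000 * 176.9180 * 0.3040 * (1.8832 - 1) = 166.2583 kJ

166.2583 kJ


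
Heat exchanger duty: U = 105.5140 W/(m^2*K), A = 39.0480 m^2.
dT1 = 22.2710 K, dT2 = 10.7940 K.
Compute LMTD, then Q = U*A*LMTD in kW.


LMTD = 15.8458 K
Q = 105.5140 * 39.0480 * 15.8458 = 65286.2616 W = 65.2863 kW

65.2863 kW


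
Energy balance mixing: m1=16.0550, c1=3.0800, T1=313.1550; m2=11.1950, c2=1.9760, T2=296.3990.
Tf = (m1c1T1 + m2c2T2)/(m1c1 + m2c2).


num = 22042.0640
den = 71.5707
Tf = 307.9760 K

307.9760 K


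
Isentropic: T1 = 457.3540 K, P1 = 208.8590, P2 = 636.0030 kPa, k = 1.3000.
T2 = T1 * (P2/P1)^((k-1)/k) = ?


(k-1)/k = 0.2308
(P2/P1)^exp = 1.2930
T2 = 457.3540 * 1.2930 = 591.3626 K

591.3626 K


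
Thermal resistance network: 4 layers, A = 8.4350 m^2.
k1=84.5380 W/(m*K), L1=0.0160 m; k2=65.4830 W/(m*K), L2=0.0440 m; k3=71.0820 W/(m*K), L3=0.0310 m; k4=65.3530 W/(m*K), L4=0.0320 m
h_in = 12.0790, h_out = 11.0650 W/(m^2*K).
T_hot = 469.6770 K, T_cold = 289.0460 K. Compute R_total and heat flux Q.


R_conv_in = 1/(12.0790*8.4350) = 0.0098
R_1 = 0.0160/(84.5380*8.4350) = 2.2438e-05
R_2 = 0.0440/(65.4830*8.4350) = 7.9660e-05
R_3 = 0.0310/(71.0820*8.4350) = 5.1703e-05
R_4 = 0.0320/(65.3530*8.4350) = 5.8050e-05
R_conv_out = 1/(11.0650*8.4350) = 0.0107
R_total = 0.0207 K/W
Q = 180.6310 / 0.0207 = 8708.8863 W

R_total = 0.0207 K/W, Q = 8708.8863 W


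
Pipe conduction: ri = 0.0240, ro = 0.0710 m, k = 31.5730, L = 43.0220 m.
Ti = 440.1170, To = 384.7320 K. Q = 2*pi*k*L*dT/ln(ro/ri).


dT = 55.3850 K
ln(ro/ri) = 1.0846
Q = 2*pi*31.5730*43.0220*55.3850 / 1.0846 = 435811.2575 W

435811.2575 W


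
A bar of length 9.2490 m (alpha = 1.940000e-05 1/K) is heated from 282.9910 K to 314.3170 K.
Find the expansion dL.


dT = 31.3260 K
dL = 1.940000e-05 * 9.2490 * 31.3260 = 0.005621 m
L_final = 9.254621 m

dL = 0.005621 m


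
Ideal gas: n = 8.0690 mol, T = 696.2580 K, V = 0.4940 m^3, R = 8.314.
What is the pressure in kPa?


P = nRT/V = 8.0690 * 8.314 * 696.2580 / 0.4940
= 46708.9316 / 0.4940 = 94552.4932 Pa = 94.5525 kPa

94.5525 kPa


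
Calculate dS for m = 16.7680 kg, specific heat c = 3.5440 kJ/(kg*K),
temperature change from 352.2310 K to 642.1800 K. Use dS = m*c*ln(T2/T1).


T2/T1 = 1.8232
ln(T2/T1) = 0.6006
dS = 16.7680 * 3.5440 * 0.6006 = 35.6900 kJ/K

35.6900 kJ/K


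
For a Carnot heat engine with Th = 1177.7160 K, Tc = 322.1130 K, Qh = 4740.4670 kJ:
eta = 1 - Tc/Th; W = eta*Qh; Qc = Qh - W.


eta = 1 - 322.1130/1177.7160 = 0.7265
W = 0.7265 * 4740.4670 = 3443.9184 kJ
Qc = 4740.4670 - 3443.9184 = 1296.5486 kJ

eta = 72.6493%, W = 3443.9184 kJ, Qc = 1296.5486 kJ


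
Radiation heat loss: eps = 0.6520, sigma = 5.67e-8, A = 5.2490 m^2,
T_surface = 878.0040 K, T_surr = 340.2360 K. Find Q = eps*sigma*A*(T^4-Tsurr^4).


T^4 = 5.9427e+11
Tsurr^4 = 1.3401e+10
Q = 0.6520 * 5.67e-8 * 5.2490 * 5.8087e+11 = 112716.6365 W

112716.6365 W


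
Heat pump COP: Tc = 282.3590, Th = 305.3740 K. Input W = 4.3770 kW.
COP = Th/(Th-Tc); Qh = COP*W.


COP = 305.3740 / 23.0150 = 13.2685
Qh = 13.2685 * 4.3770 = 58.0761 kW

COP = 13.2685, Qh = 58.0761 kW


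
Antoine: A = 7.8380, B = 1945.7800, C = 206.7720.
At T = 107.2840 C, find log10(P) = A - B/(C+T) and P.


C+T = 314.0560
B/(C+T) = 6.1956
log10(P) = 7.8380 - 6.1956 = 1.6424
P = 10^1.6424 = 43.8888 mmHg

43.8888 mmHg


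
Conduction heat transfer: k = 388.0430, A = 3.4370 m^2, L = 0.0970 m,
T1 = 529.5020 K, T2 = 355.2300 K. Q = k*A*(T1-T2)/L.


dT = 174.2720 K
Q = 388.0430 * 3.4370 * 174.2720 / 0.0970 = 2396156.9801 W

2396156.9801 W


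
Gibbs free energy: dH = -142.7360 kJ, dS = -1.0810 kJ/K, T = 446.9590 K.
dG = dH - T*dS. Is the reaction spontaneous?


T*dS = 446.9590 * -1.0810 = -483.1627 kJ
dG = -142.7360 + 483.1627 = 340.4267 kJ (non-spontaneous)

dG = 340.4267 kJ, non-spontaneous


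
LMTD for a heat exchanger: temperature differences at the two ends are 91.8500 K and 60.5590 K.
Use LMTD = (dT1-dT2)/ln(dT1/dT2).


dT1/dT2 = 1.5167
ln(dT1/dT2) = 0.4165
LMTD = 31.2910 / 0.4165 = 75.1215 K

75.1215 K


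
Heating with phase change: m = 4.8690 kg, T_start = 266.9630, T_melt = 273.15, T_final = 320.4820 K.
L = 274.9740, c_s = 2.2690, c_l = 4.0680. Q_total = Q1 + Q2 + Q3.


Q1 (sensible, solid) = 4.8690 * 2.2690 * 6.1870 = 68.3525 kJ
Q2 (latent) = 4.8690 * 274.9740 = 1338.8484 kJ
Q3 (sensible, liquid) = 4.8690 * 4.0680 * 47.3320 = 937.5093 kJ
Q_total = 2344.7102 kJ

2344.7102 kJ


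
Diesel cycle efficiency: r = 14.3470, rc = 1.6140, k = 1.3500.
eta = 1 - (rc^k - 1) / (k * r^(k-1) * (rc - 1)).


r^(k-1) = 2.5402
rc^k = 1.9084
eta = 0.5686 = 56.8571%

56.8571%


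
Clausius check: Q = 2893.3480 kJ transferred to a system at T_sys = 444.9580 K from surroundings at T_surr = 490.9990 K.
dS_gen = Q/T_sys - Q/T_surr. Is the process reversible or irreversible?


dS_sys = 2893.3480/444.9580 = 6.5025 kJ/K
dS_surr = -2893.3480/490.9990 = -5.8928 kJ/K
dS_gen = 6.5025 - 5.8928 = 0.6097 kJ/K (irreversible)

dS_gen = 0.6097 kJ/K, irreversible


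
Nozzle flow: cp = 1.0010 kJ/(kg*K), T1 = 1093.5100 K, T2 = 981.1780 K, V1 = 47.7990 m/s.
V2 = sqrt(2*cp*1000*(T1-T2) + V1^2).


dT = 112.3320 K
2*cp*1000*dT = 224888.6640
V1^2 = 2284.7444
V2 = sqrt(227173.4084) = 476.6271 m/s

476.6271 m/s


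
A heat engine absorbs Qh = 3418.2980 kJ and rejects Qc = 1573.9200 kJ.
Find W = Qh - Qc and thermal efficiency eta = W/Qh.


W = 3418.2980 - 1573.9200 = 1844.3780 kJ
eta = 1844.3780 / 3418.2980 = 0.5396 = 53.9560%

W = 1844.3780 kJ, eta = 53.9560%


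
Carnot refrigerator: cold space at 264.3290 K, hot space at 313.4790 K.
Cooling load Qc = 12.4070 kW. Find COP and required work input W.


COP = 264.3290 / 49.1500 = 5.3780
W = 12.4070 / 5.3780 = 2.3070 kW

COP = 5.3780, W = 2.3070 kW


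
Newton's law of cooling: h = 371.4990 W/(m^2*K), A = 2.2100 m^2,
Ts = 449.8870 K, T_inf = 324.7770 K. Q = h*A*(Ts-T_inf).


dT = 125.1100 K
Q = 371.4990 * 2.2100 * 125.1100 = 102716.9102 W

102716.9102 W


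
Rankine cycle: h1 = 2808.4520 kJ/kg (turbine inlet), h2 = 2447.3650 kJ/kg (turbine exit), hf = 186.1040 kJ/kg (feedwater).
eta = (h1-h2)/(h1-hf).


W = 361.0870 kJ/kg
Q_in = 2622.3480 kJ/kg
eta = 0.1377 = 13.7696%

eta = 13.7696%


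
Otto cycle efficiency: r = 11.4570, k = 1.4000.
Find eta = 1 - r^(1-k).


r^(k-1) = 2.6523
eta = 1 - 1/2.6523 = 0.6230 = 62.2974%

62.2974%


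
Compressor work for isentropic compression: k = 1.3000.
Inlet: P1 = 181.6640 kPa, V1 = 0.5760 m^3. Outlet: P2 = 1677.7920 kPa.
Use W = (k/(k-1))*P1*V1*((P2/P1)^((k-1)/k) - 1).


(k-1)/k = 0.2308
(P2/P1)^exp = 1.6703
W = 4.3333 * 181.6640 * 0.5760 * (1.6703 - 1) = 303.9470 kJ

303.9470 kJ


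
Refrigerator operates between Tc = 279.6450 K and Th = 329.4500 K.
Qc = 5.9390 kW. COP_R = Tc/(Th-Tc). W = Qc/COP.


COP = 279.6450 / 49.8050 = 5.6148
W = 5.9390 / 5.6148 = 1.0577 kW

COP = 5.6148, W = 1.0577 kW


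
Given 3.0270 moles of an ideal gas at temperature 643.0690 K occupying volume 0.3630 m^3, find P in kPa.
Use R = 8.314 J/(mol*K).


P = nRT/V = 3.0270 * 8.314 * 643.0690 / 0.3630
= 16183.7818 / 0.3630 = 44583.4210 Pa = 44.5834 kPa

44.5834 kPa


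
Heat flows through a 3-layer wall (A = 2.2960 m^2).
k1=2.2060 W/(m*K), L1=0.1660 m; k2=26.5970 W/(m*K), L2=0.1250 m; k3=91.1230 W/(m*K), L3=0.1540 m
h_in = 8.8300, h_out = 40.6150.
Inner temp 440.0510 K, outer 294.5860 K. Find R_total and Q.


R_conv_in = 1/(8.8300*2.2960) = 0.0493
R_1 = 0.1660/(2.2060*2.2960) = 0.0328
R_2 = 0.1250/(26.5970*2.2960) = 0.0020
R_3 = 0.1540/(91.1230*2.2960) = 0.0007
R_conv_out = 1/(40.6150*2.2960) = 0.0107
R_total = 0.0956 K/W
Q = 145.4650 / 0.0956 = 1521.5086 W

R_total = 0.0956 K/W, Q = 1521.5086 W


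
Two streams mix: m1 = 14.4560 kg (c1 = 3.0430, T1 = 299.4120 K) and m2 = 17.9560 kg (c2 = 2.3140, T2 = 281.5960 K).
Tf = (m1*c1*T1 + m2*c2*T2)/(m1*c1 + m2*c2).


num = 24871.3821
den = 85.5398
Tf = 290.7580 K

290.7580 K


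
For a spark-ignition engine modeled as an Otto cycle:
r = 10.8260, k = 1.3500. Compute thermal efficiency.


r^(k-1) = 2.3018
eta = 1 - 1/2.3018 = 0.5656 = 56.5554%

56.5554%


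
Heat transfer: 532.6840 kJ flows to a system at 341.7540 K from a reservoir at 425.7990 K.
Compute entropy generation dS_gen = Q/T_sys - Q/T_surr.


dS_sys = 532.6840/341.7540 = 1.5587 kJ/K
dS_surr = -532.6840/425.7990 = -1.2510 kJ/K
dS_gen = 1.5587 - 1.2510 = 0.3077 kJ/K (irreversible)

dS_gen = 0.3077 kJ/K, irreversible


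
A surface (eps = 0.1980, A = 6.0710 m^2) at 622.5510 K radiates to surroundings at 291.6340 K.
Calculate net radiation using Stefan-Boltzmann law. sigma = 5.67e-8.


T^4 = 1.5021e+11
Tsurr^4 = 7.2336e+09
Q = 0.1980 * 5.67e-8 * 6.0710 * 1.4298e+11 = 9744.8212 W

9744.8212 W


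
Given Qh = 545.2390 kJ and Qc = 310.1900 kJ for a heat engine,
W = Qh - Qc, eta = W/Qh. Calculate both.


W = 545.2390 - 310.1900 = 235.0490 kJ
eta = 235.0490 / 545.2390 = 0.4311 = 43.1094%

W = 235.0490 kJ, eta = 43.1094%


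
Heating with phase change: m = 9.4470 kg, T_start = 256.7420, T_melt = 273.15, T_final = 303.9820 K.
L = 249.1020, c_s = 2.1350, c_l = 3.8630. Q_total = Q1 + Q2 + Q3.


Q1 (sensible, solid) = 9.4470 * 2.1350 * 16.4080 = 330.9386 kJ
Q2 (latent) = 9.4470 * 249.1020 = 2353.2666 kJ
Q3 (sensible, liquid) = 9.4470 * 3.8630 * 30.8320 = 1125.1756 kJ
Q_total = 3809.3808 kJ

3809.3808 kJ


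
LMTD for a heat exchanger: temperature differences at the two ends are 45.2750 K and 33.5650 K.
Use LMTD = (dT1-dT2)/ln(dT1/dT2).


dT1/dT2 = 1.3489
ln(dT1/dT2) = 0.2993
LMTD = 11.7100 / 0.2993 = 39.1284 K

39.1284 K


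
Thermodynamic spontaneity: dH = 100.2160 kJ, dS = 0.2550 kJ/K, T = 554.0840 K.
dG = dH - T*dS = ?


T*dS = 554.0840 * 0.2550 = 141.2914 kJ
dG = 100.2160 - 141.2914 = -41.0754 kJ (spontaneous)

dG = -41.0754 kJ, spontaneous


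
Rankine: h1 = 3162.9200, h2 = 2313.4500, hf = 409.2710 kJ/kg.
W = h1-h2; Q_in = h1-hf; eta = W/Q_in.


W = 849.4700 kJ/kg
Q_in = 2753.6490 kJ/kg
eta = 0.3085 = 30.8489%

eta = 30.8489%


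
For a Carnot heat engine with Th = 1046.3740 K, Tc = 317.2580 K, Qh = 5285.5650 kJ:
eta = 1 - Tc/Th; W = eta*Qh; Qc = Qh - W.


eta = 1 - 317.2580/1046.3740 = 0.6968
W = 0.6968 * 5285.5650 = 3682.9948 kJ
Qc = 5285.5650 - 3682.9948 = 1602.5702 kJ

eta = 69.6802%, W = 3682.9948 kJ, Qc = 1602.5702 kJ


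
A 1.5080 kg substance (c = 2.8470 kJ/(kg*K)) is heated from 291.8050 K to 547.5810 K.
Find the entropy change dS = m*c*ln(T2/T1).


T2/T1 = 1.8765
ln(T2/T1) = 0.6294
dS = 1.5080 * 2.8470 * 0.6294 = 2.7023 kJ/K

2.7023 kJ/K


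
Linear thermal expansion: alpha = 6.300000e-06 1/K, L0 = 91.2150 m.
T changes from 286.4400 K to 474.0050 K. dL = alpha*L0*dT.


dT = 187.5650 K
dL = 6.300000e-06 * 91.2150 * 187.5650 = 0.107785 m
L_final = 91.322785 m

dL = 0.107785 m


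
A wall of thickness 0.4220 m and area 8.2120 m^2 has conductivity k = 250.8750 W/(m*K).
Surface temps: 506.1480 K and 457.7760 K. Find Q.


dT = 48.3720 K
Q = 250.8750 * 8.2120 * 48.3720 / 0.4220 = 236149.9834 W

236149.9834 W


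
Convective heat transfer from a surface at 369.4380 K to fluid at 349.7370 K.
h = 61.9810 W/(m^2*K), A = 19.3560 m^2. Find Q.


dT = 19.7010 K
Q = 61.9810 * 19.3560 * 19.7010 = 23635.3732 W

23635.3732 W


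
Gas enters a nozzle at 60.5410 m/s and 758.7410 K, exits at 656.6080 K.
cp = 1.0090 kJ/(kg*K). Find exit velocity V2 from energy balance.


dT = 102.1330 K
2*cp*1000*dT = 206104.3940
V1^2 = 3665.2127
V2 = sqrt(209769.6067) = 458.0061 m/s

458.0061 m/s


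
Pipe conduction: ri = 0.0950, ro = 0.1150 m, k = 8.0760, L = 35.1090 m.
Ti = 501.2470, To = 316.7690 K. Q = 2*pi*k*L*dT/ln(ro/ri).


dT = 184.4780 K
ln(ro/ri) = 0.1911
Q = 2*pi*8.0760*35.1090*184.4780 / 0.1911 = 1720205.2704 W

1720205.2704 W


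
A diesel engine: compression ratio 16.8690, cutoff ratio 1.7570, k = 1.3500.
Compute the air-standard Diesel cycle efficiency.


r^(k-1) = 2.6883
rc^k = 2.1401
eta = 0.5850 = 58.5001%

58.5001%


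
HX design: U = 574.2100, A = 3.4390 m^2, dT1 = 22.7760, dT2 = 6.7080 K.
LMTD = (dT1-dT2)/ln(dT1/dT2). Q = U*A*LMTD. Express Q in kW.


LMTD = 13.1446 K
Q = 574.2100 * 3.4390 * 13.1446 = 25956.6773 W = 25.9567 kW

25.9567 kW


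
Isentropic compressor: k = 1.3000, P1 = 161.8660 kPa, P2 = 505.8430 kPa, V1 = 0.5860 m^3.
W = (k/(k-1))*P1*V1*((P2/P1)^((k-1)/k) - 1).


(k-1)/k = 0.2308
(P2/P1)^exp = 1.3008
W = 4.3333 * 161.8660 * 0.5860 * (1.3008 - 1) = 123.6235 kJ

123.6235 kJ


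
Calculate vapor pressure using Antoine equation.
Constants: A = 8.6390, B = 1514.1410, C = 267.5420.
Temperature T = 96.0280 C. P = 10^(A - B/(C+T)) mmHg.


C+T = 363.5700
B/(C+T) = 4.1646
log10(P) = 8.6390 - 4.1646 = 4.4744
P = 10^4.4744 = 29809.3291 mmHg

29809.3291 mmHg


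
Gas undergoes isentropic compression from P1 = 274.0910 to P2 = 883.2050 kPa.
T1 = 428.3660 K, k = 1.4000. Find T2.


(k-1)/k = 0.2857
(P2/P1)^exp = 1.3970
T2 = 428.3660 * 1.3970 = 598.4192 K

598.4192 K


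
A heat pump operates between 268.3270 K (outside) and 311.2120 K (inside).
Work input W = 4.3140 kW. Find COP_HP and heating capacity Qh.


COP = 311.2120 / 42.8850 = 7.2569
Qh = 7.2569 * 4.3140 = 31.3063 kW

COP = 7.2569, Qh = 31.3063 kW
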